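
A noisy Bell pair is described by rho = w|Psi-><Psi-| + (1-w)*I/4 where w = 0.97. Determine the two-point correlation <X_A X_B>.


|Psi-> = (|01> - |10>)/sqrt(2)
For the pure Bell state, <X_A X_B> = -1 (Bell-state Pauli correlator).
The maximally-mixed part I/4 has tr(I/4 * P tensor P) = 0 for any traceless Pauli P.
So <X_A X_B>_rho = w * (-1) + (1 - w) * 0
= 0.97 * (-1)
= -0.9700

-0.9700


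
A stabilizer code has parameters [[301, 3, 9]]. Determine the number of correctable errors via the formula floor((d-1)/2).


Code parameters: [[301, 3, 9]], distance d = 9.
Number of correctable errors = floor((d-1)/2)
= floor((9 - 1)/2)
= floor(8/2)
= 4

4


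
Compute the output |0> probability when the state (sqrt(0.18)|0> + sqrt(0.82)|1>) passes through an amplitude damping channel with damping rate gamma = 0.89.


For amplitude damping with parameter gamma on state sqrt(a)|0> + sqrt(b)|1>:
alpha^2 = 0.18, beta^2 = 0.82
P(|0>) = alpha^2 + gamma * beta^2
= 0.18 + 0.89 * 0.82
= 0.18 + 0.7298
= 0.9098

0.9098


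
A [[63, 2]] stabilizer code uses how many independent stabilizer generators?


For an [[n,k]] stabilizer code:
Number of stabilizer generators = n - k
= 63 - 2
= 61

61


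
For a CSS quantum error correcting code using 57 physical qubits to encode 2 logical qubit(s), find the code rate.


Code rate R = k/n
= 2/57
= 0.0351

0.0351


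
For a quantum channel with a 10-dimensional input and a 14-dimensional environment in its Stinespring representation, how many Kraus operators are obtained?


Tracing out the environment in an orthonormal basis {|i>_E} gives Kraus operators K_i = <i|_E U |0>_E.
Number of Kraus operators = dim(H_env) = d_env
= 14

14


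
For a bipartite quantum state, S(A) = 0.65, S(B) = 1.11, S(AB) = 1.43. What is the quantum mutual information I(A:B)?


I(A:B) = S(A) + S(B) - S(AB)
= 0.65 + 1.11 - 1.43
= 0.3300

0.3300


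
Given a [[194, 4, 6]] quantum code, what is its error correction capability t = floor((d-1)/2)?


Code parameters: [[194, 4, 6]], distance d = 6.
Number of correctable errors = floor((d-1)/2)
= floor((6 - 1)/2)
= floor(5/2)
= 2

2


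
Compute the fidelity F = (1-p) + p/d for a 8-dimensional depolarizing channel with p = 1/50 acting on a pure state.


F = (1-p) + p/d
= (1 - 0.0200) + 0.0200/8
= 0.9800 + 0.0025
= 0.9825

0.9825


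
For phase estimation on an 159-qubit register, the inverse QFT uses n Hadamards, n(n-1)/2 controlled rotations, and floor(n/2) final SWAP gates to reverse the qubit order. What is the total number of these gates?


Hadamard gates: 159
Controlled rotations: n*(n-1)/2 = 159*158/2 = 12561
SWAP gates: floor(n/2) = floor(159/2) = 79
Total = 159 + 12561 + 79
= 12799

12799


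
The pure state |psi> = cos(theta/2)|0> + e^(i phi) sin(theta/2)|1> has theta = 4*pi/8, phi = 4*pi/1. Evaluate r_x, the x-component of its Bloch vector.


theta = 1.5708, phi = 12.5664
r_x = sin(theta)*cos(phi) = 1.0000 * 1.0000
r_x = 1.0000

1.0000


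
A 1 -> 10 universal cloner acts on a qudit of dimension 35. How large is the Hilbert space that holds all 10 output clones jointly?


Output space = H^(tensor 10) where dim(H) = 35
dim = 35^10
= 1225 (after 2 factors)
= 42875 (after 3 factors)
= 1500625 (after 4 factors)
= 52521875 (after 5 factors)
= 1838265625 (after 6 factors)
= 64339296875 (after 7 factors)
= 2251875390625 (after 8 factors)
= 78815638671875 (after 9 factors)
= 2758547353515625 (after 10 factors)
= 2758547353515625

2758547353515625


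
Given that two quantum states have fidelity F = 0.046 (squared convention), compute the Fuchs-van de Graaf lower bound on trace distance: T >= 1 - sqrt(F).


Fuchs-van de Graaf (squared-fidelity convention): 1 - sqrt(F) <= T <= sqrt(1 - F).
Lower bound: T >= 1 - sqrt(F)
sqrt(F) = sqrt(0.046) = 0.2145
T >= 1 - 0.2145
T >= 0.7855

0.7855


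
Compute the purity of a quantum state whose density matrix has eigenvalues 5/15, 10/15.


tr(rho^2) = sum of eigenvalues squared
= (5/15)^2 + (10/15)^2
= (25 + 100) / 225
= 125/225
= 0.5556

0.5556


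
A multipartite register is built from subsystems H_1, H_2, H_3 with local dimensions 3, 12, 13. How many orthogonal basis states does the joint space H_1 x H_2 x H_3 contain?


dim(H_1 x H_2 x H_3) = 3 * 12 * 13
= 36 * 13
= 468

468


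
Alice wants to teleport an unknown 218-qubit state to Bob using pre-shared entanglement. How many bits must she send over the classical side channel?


Quantum teleportation requires 2 classical bits per qubit teleported.
218 qubit(s) -> 2 * 218 = 436 classical bits

436


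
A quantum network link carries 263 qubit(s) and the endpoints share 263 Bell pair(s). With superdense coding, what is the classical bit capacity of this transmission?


Superdense coding allows 2 classical bits per shared entangled pair.
263 pair(s) -> 2 * 263 = 526 classical bits

526


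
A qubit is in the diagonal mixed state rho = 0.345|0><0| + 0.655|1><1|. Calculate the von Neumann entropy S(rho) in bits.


S = -p*log2(p) - (1-p)*log2(1-p)
p = 0.3450, 1-p = 0.6550
= -0.3450 * log2(0.3450) - 0.6550 * log2(0.6550)
= -(-0.5297) - (-0.3998)
= 0.9295

0.9295


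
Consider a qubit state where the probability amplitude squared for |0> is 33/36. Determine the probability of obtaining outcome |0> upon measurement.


|alpha|^2 = 33/36 = 0.9167
|beta|^2 = 1 - 33/36 = 3/36 = 0.0833
P(|0>) = |alpha|^2 = 0.9167

0.9167


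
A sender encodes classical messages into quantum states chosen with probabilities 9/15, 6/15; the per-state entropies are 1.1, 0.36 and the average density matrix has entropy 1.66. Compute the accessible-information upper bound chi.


chi = S(rho) - sum_i p_i * S(rho_i)
Weighted entropy = 9/15 * 1.1 + 6/15 * 0.36
= 0.8040
chi = 1.66 - 0.8040
= 0.8560

0.8560


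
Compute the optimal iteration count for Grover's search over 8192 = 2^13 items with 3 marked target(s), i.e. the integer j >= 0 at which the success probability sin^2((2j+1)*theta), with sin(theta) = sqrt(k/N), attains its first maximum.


After j Grover iterations the success probability is P(j) = sin^2((2j+1)*theta), where sin(theta) = sqrt(k/N).
N = 2^13 = 8192, k = 3
sin(theta) = sqrt(k/N) = 0.01913663862
theta = arcsin(sqrt(k/N)) = 0.01913780682 rad
P(j) reaches its first maximum when (2j+1)*theta is as close as possible to pi/2, i.e. j = round(pi/(4*theta) - 1/2).
pi/(4*theta) - 1/2 = 40.5391
(For comparison, the common estimate pi/4 * sqrt(N/k) = 41.0416; the exact maximiser is used here.)
Optimal iterations = 41

41


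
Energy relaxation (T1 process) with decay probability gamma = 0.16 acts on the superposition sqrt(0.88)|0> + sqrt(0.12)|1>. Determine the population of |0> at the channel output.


For amplitude damping with parameter gamma on state sqrt(a)|0> + sqrt(b)|1>:
alpha^2 = 0.88, beta^2 = 0.12
P(|0>) = alpha^2 + gamma * beta^2
= 0.88 + 0.16 * 0.12
= 0.88 + 0.0192
= 0.8992

0.8992


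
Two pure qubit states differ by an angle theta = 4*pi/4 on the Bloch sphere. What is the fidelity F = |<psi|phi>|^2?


For states separated by angle theta on Bloch sphere:
F = cos^2(theta/2)
theta = 4*pi/4 = 3.1416
theta/2 = 1.5708
cos(theta/2) = 0.0000
F = 0.0000

0.0000


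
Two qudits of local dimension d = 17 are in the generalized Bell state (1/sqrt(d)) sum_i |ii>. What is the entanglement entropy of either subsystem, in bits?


For a maximally entangled state in d x d:
S = log2(d) = log2(17)
= 4.0875

4.0875


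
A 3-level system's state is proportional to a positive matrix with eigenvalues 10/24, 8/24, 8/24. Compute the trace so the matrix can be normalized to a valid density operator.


tr(M) = sum of eigenvalues
= 10/24 + 8/24 + 8/24
= 26/24
= 1.0833

1.0833


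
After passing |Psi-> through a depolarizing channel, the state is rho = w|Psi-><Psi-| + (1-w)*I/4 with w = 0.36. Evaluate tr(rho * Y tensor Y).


|Psi-> = (|01> - |10>)/sqrt(2)
For the pure Bell state, <Y_A Y_B> = -1 (Bell-state Pauli correlator).
The maximally-mixed part I/4 has tr(I/4 * P tensor P) = 0 for any traceless Pauli P.
So <Y_A Y_B>_rho = w * (-1) + (1 - w) * 0
= 0.36 * (-1)
= -0.3600

-0.3600


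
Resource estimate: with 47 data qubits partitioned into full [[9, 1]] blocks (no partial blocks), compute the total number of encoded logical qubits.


Each code block uses 9 physical qubits for 1 logical qubit(s).
Number of complete blocks = floor(47 / 9) = 5
Logical qubits = 5 * 1
= 5

5


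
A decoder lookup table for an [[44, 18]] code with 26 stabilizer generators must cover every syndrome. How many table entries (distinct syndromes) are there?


Each stabilizer generator gives a binary (+1 or -1) measurement outcome.
With 26 independent generators:
Total syndromes = 2^26
= 67108864

67108864


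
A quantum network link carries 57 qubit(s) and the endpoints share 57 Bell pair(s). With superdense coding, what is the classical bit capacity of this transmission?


Superdense coding allows 2 classical bits per shared entangled pair.
57 pair(s) -> 2 * 57 = 114 classical bits

114


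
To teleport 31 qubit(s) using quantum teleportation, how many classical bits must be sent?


Quantum teleportation requires 2 classical bits per qubit teleported.
31 qubit(s) -> 2 * 31 = 62 classical bits

62


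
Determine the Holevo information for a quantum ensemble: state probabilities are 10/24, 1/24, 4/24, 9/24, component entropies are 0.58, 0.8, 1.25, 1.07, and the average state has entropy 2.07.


chi = S(rho) - sum_i p_i * S(rho_i)
Weighted entropy = 10/24 * 0.58 + 1/24 * 0.8 + 4/24 * 1.25 + 9/24 * 1.07
= 0.8846
chi = 2.07 - 0.8846
= 1.1854

1.1854


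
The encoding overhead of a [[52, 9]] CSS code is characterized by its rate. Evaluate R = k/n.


Code rate R = k/n
= 9/52
= 0.1731

0.1731


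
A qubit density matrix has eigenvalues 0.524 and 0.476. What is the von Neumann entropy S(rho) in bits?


S = -p*log2(p) - (1-p)*log2(1-p)
p = 0.5240, 1-p = 0.4760
= -0.5240 * log2(0.5240) - 0.4760 * log2(0.4760)
= -(-0.4886) - (-0.5098)
= 0.9983

0.9983


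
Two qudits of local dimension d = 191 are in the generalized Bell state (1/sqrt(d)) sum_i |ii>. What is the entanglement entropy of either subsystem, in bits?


For a maximally entangled state in d x d:
S = log2(d) = log2(191)
= 7.5774

7.5774


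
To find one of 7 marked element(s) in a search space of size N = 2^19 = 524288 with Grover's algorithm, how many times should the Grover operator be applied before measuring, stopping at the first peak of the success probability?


After j Grover iterations the success probability is P(j) = sin^2((2j+1)*theta), where sin(theta) = sqrt(k/N).
N = 2^19 = 524288, k = 7
sin(theta) = sqrt(k/N) = 0.003653962292
theta = arcsin(sqrt(k/N)) = 0.003653970423 rad
P(j) reaches its first maximum when (2j+1)*theta is as close as possible to pi/2, i.e. j = round(pi/(4*theta) - 1/2).
pi/(4*theta) - 1/2 = 214.4438
(For comparison, the common estimate pi/4 * sqrt(N/k) = 214.9442; the exact maximiser is used here.)
Optimal iterations = 214

214


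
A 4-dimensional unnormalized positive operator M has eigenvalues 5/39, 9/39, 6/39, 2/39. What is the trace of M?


tr(M) = sum of eigenvalues
= 5/39 + 9/39 + 6/39 + 2/39
= 22/39
= 0.5641

0.5641


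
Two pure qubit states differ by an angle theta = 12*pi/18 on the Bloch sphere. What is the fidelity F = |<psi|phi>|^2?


For states separated by angle theta on Bloch sphere:
F = cos^2(theta/2)
theta = 12*pi/18 = 2.0944
theta/2 = 1.0472
cos(theta/2) = 0.5000
F = 0.2500

0.2500


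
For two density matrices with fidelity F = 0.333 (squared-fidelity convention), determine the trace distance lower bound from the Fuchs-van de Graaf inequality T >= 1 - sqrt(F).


Fuchs-van de Graaf (squared-fidelity convention): 1 - sqrt(F) <= T <= sqrt(1 - F).
Lower bound: T >= 1 - sqrt(F)
sqrt(F) = sqrt(0.333) = 0.5771
T >= 1 - 0.5771
T >= 0.4229

0.4229


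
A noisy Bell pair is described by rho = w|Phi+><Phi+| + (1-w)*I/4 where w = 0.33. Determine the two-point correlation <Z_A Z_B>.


|Phi+> = (|00> + |11>)/sqrt(2)
For the pure Bell state, <Z_A Z_B> = +1 (Bell-state Pauli correlator).
The maximally-mixed part I/4 has tr(I/4 * P tensor P) = 0 for any traceless Pauli P.
So <Z_A Z_B>_rho = w * (+1) + (1 - w) * 0
= 0.33 * (+1)
= 0.3300

0.3300


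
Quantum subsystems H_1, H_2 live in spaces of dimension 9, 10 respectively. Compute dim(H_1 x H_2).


dim(H_1 x H_2) = 9 * 10
= 90

90


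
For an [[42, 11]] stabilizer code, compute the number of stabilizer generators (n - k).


For an [[n,k]] stabilizer code:
Number of stabilizer generators = n - k
= 42 - 11
= 31

31


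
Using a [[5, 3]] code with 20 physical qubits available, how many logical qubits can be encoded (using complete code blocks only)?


Each code block uses 5 physical qubits for 3 logical qubit(s).
Number of complete blocks = floor(20 / 5) = 4
Logical qubits = 4 * 3
= 12

12


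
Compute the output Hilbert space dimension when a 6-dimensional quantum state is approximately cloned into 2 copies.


Output space = H^(tensor 2) where dim(H) = 6
dim = 6^2
= 36

36


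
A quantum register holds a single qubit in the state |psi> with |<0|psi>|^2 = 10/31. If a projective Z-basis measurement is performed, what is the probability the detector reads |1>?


|alpha|^2 = 10/31 = 0.3226
|beta|^2 = 1 - 10/31 = 21/31 = 0.6774
P(|1>) = |beta|^2 = 0.6774

0.6774


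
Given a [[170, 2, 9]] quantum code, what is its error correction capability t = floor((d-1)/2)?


Code parameters: [[170, 2, 9]], distance d = 9.
Number of correctable errors = floor((d-1)/2)
= floor((9 - 1)/2)
= floor(8/2)
= 4

4


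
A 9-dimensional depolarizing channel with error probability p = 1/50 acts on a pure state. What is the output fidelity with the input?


F = (1-p) + p/d
= (1 - 0.0200) + 0.0200/9
= 0.9800 + 0.0022
= 0.9822

0.9822


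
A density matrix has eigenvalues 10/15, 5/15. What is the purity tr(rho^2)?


tr(rho^2) = sum of eigenvalues squared
= (10/15)^2 + (5/15)^2
= (100 + 25) / 225
= 125/225
= 0.5556

0.5556


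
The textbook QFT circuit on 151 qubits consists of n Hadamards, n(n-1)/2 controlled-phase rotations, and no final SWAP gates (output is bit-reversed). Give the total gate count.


Hadamard gates: 151
Controlled rotations: n*(n-1)/2 = 151*150/2 = 11325
SWAP gates: 0 (omitted)
Total = 151 + 11325
= 11476

11476


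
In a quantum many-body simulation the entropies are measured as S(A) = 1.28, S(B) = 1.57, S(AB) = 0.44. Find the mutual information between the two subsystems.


I(A:B) = S(A) + S(B) - S(AB)
= 1.28 + 1.57 - 0.44
= 2.4100

2.4100


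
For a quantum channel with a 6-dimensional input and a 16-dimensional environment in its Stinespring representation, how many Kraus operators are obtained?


Tracing out the environment in an orthonormal basis {|i>_E} gives Kraus operators K_i = <i|_E U |0>_E.
Number of Kraus operators = dim(H_env) = d_env
= 16

16


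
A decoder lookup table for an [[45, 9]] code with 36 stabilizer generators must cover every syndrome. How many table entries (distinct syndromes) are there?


Each stabilizer generator gives a binary (+1 or -1) measurement outcome.
With 36 independent generators:
Total syndromes = 2^36
= 68719476736

68719476736


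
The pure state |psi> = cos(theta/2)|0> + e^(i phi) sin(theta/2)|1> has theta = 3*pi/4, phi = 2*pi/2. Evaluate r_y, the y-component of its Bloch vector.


theta = 2.3562, phi = 3.1416
r_y = sin(theta)*sin(phi) = 0.7071 * 0.0000
r_y = 0.0000

0.0000


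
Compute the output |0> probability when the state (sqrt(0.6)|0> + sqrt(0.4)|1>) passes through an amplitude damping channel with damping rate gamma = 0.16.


For amplitude damping with parameter gamma on state sqrt(a)|0> + sqrt(b)|1>:
alpha^2 = 0.6, beta^2 = 0.4
P(|0>) = alpha^2 + gamma * beta^2
= 0.6 + 0.16 * 0.4
= 0.6 + 0.0640
= 0.6640

0.6640


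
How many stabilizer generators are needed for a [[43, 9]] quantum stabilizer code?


For an [[n,k]] stabilizer code:
Number of stabilizer generators = n - k
= 43 - 9
= 34

34


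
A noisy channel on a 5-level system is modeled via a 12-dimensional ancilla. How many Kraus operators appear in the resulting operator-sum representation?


Tracing out the environment in an orthonormal basis {|i>_E} gives Kraus operators K_i = <i|_E U |0>_E.
Number of Kraus operators = dim(H_env) = d_env
= 12

12


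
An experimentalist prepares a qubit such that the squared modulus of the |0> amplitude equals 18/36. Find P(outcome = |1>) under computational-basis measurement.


|alpha|^2 = 18/36 = 0.5000
|beta|^2 = 1 - 18/36 = 18/36 = 0.5000
P(|1>) = |beta|^2 = 0.5000

0.5000


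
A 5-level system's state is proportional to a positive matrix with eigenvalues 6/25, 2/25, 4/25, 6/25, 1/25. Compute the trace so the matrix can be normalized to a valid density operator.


tr(M) = sum of eigenvalues
= 6/25 + 2/25 + 4/25 + 6/25 + 1/25
= 19/25
= 0.7600

0.7600


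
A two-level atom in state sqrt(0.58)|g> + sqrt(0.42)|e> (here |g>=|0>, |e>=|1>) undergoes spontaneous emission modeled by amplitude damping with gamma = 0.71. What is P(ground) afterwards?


For amplitude damping with parameter gamma on state sqrt(a)|0> + sqrt(b)|1>:
alpha^2 = 0.58, beta^2 = 0.42
P(|0>) = alpha^2 + gamma * beta^2
= 0.58 + 0.71 * 0.42
= 0.58 + 0.2982
= 0.8782

0.8782


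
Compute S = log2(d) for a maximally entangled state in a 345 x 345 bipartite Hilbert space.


For a maximally entangled state in d x d:
S = log2(d) = log2(345)
= 8.4305

8.4305


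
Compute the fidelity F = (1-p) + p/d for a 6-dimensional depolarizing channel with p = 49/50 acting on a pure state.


F = (1-p) + p/d
= (1 - 0.9800) + 0.9800/6
= 0.0200 + 0.1633
= 0.1833

0.1833


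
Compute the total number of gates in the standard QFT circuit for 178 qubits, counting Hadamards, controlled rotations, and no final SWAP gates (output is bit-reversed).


Hadamard gates: 178
Controlled rotations: n*(n-1)/2 = 178*177/2 = 15753
SWAP gates: 0 (omitted)
Total = 178 + 15753
= 15931

15931


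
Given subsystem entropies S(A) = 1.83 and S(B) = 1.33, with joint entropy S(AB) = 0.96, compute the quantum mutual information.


I(A:B) = S(A) + S(B) - S(AB)
= 1.83 + 1.33 - 0.96
= 2.2000

2.2000


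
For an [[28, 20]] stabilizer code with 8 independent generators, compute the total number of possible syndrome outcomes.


Each stabilizer generator gives a binary (+1 or -1) measurement outcome.
With 8 independent generators:
Total syndromes = 2^8
= 256

256


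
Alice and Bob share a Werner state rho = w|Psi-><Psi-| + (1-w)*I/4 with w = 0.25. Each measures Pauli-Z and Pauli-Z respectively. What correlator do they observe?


|Psi-> = (|01> - |10>)/sqrt(2)
For the pure Bell state, <Z_A Z_B> = -1 (Bell-state Pauli correlator).
The maximally-mixed part I/4 has tr(I/4 * P tensor P) = 0 for any traceless Pauli P.
So <Z_A Z_B>_rho = w * (-1) + (1 - w) * 0
= 0.25 * (-1)
= -0.2500

-0.2500


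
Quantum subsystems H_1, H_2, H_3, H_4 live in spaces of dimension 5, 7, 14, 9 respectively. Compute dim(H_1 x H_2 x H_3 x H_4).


dim(H_1 x H_2 x H_3 x H_4) = 5 * 7 * 14 * 9
= 35 * 14 * 9
= 490 * 9
= 4410

4410


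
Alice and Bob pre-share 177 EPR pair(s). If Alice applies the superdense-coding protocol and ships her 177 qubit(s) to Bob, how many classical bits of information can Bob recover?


Superdense coding allows 2 classical bits per shared entangled pair.
177 pair(s) -> 2 * 177 = 354 classical bits

354


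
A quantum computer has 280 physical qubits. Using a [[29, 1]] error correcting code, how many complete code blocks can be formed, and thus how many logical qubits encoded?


Each code block uses 29 physical qubits for 1 logical qubit(s).
Number of complete blocks = floor(280 / 29) = 9
Logical qubits = 9 * 1
= 9

9


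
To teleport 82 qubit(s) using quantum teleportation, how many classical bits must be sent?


Quantum teleportation requires 2 classical bits per qubit teleported.
82 qubit(s) -> 2 * 82 = 164 classical bits

164


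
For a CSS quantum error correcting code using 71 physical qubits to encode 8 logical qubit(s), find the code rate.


Code rate R = k/n
= 8/71
= 0.1127

0.1127


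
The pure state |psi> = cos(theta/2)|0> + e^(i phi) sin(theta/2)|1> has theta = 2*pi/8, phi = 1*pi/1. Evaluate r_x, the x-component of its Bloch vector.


theta = 0.7854, phi = 3.1416
r_x = sin(theta)*cos(phi) = 0.7071 * -1.0000
r_x = -0.7071

-0.7071


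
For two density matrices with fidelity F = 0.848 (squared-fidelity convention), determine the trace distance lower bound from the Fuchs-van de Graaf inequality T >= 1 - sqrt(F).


Fuchs-van de Graaf (squared-fidelity convention): 1 - sqrt(F) <= T <= sqrt(1 - F).
Lower bound: T >= 1 - sqrt(F)
sqrt(F) = sqrt(0.848) = 0.9209
T >= 1 - 0.9209
T >= 0.0791

0.0791


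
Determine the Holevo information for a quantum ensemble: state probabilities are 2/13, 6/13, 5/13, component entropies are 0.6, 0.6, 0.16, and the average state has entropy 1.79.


chi = S(rho) - sum_i p_i * S(rho_i)
Weighted entropy = 2/13 * 0.6 + 6/13 * 0.6 + 5/13 * 0.16
= 0.4308
chi = 1.79 - 0.4308
= 1.3592

1.3592


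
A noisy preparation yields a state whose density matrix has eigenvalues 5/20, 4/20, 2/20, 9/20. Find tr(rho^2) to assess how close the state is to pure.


tr(rho^2) = sum of eigenvalues squared
= (5/20)^2 + (4/20)^2 + (2/20)^2 + (9/20)^2
= (25 + 16 + 4 + 81) / 400
= 126/400
= 0.3150

0.3150


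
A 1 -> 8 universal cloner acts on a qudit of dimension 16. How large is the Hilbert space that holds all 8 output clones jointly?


Output space = H^(tensor 8) where dim(H) = 16
dim = 16^8
= 256 (after 2 factors)
= 4096 (after 3 factors)
= 65536 (after 4 factors)
= 1048576 (after 5 factors)
= 16777216 (after 6 factors)
= 268435456 (after 7 factors)
= 4294967296 (after 8 factors)
= 4294967296

4294967296


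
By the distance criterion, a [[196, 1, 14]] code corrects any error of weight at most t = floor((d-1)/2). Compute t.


Code parameters: [[196, 1, 14]], distance d = 14.
Number of correctable errors = floor((d-1)/2)
= floor((14 - 1)/2)
= floor(13/2)
= 6

6


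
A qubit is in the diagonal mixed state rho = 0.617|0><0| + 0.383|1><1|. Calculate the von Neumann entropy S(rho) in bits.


S = -p*log2(p) - (1-p)*log2(1-p)
p = 0.6170, 1-p = 0.3830
= -0.6170 * log2(0.6170) - 0.3830 * log2(0.3830)
= -(-0.4298) - (-0.5303)
= 0.9601

0.9601


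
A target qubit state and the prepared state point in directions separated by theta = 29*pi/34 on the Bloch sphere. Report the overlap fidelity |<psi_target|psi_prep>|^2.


For states separated by angle theta on Bloch sphere:
F = cos^2(theta/2)
theta = 29*pi/34 = 2.6796
theta/2 = 1.3398
cos(theta/2) = 0.2290
F = 0.0524

0.0524


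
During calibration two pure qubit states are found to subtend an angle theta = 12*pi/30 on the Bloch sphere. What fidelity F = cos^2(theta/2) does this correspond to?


For states separated by angle theta on Bloch sphere:
F = cos^2(theta/2)
theta = 12*pi/30 = 1.2566
theta/2 = 0.6283
cos(theta/2) = 0.8090
F = 0.6545

0.6545


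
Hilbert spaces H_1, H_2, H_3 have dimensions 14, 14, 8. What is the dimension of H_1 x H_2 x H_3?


dim(H_1 x H_2 x H_3) = 14 * 14 * 8
= 196 * 8
= 1568

1568


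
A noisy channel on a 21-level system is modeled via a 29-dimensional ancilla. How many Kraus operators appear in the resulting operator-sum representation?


Tracing out the environment in an orthonormal basis {|i>_E} gives Kraus operators K_i = <i|_E U |0>_E.
Number of Kraus operators = dim(H_env) = d_env
= 29

29


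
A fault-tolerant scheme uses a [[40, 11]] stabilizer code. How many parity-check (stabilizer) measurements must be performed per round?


For an [[n,k]] stabilizer code:
Number of stabilizer generators = n - k
= 40 - 11
= 29

29


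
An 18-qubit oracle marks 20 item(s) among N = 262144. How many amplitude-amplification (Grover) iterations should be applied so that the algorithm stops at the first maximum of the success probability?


After j Grover iterations the success probability is P(j) = sin^2((2j+1)*theta), where sin(theta) = sqrt(k/N).
N = 2^18 = 262144, k = 20
sin(theta) = sqrt(k/N) = 0.008734640537
theta = arcsin(sqrt(k/N)) = 0.008734751608 rad
P(j) reaches its first maximum when (2j+1)*theta is as close as possible to pi/2, i.e. j = round(pi/(4*theta) - 1/2).
pi/(4*theta) - 1/2 = 89.4165
(For comparison, the common estimate pi/4 * sqrt(N/k) = 89.9176; the exact maximiser is used here.)
Optimal iterations = 89

89


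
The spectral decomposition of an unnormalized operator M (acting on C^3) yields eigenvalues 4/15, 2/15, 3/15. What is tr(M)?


tr(M) = sum of eigenvalues
= 4/15 + 2/15 + 3/15
= 9/15
= 0.6000

0.6000


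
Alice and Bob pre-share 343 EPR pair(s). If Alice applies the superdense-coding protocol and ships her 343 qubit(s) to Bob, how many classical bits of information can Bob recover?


Superdense coding allows 2 classical bits per shared entangled pair.
343 pair(s) -> 2 * 343 = 686 classical bits

686


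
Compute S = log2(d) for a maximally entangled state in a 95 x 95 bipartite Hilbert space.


For a maximally entangled state in d x d:
S = log2(d) = log2(95)
= 6.5699

6.5699


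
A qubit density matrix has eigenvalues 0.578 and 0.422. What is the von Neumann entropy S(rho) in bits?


S = -p*log2(p) - (1-p)*log2(1-p)
p = 0.5780, 1-p = 0.4220
= -0.5780 * log2(0.5780) - 0.4220 * log2(0.4220)
= -(-0.4571) - (-0.5253)
= 0.9824

0.9824


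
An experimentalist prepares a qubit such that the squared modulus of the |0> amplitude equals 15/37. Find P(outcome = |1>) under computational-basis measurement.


|alpha|^2 = 15/37 = 0.4054
|beta|^2 = 1 - 15/37 = 22/37 = 0.5946
P(|1>) = |beta|^2 = 0.5946

0.5946


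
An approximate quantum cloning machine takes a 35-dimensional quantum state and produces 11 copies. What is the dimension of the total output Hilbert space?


Output space = H^(tensor 11) where dim(H) = 35
dim = 35^11
= 1225 (after 2 factors)
= 42875 (after 3 factors)
= 1500625 (after 4 factors)
= 52521875 (after 5 factors)
= 1838265625 (after 6 factors)
= 64339296875 (after 7 factors)
= 2251875390625 (after 8 factors)
= 78815638671875 (after 9 factors)
= 2758547353515625 (after 10 factors)
= 96549157373046875 (after 11 factors)
= 96549157373046875

96549157373046875


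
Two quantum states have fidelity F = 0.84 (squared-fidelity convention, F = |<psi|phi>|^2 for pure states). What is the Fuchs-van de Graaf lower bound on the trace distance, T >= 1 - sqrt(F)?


Fuchs-van de Graaf (squared-fidelity convention): 1 - sqrt(F) <= T <= sqrt(1 - F).
Lower bound: T >= 1 - sqrt(F)
sqrt(F) = sqrt(0.84) = 0.9165
T >= 1 - 0.9165
T >= 0.0835

0.0835


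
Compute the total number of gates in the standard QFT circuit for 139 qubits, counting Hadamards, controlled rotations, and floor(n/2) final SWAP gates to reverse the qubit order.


Hadamard gates: 139
Controlled rotations: n*(n-1)/2 = 139*138/2 = 9591
SWAP gates: floor(n/2) = floor(139/2) = 69
Total = 139 + 9591 + 69
= 9799

9799


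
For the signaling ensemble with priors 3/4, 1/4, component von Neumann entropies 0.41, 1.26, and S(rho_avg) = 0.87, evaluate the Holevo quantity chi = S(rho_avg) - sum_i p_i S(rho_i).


chi = S(rho) - sum_i p_i * S(rho_i)
Weighted entropy = 3/4 * 0.41 + 1/4 * 1.26
= 0.6225
chi = 0.87 - 0.6225
= 0.2475

0.2475


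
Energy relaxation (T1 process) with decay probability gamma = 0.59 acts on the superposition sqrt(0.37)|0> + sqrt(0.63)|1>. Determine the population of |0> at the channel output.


For amplitude damping with parameter gamma on state sqrt(a)|0> + sqrt(b)|1>:
alpha^2 = 0.37, beta^2 = 0.63
P(|0>) = alpha^2 + gamma * beta^2
= 0.37 + 0.59 * 0.63
= 0.37 + 0.3717
= 0.7417

0.7417


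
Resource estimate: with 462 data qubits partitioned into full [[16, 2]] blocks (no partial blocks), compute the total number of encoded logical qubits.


Each code block uses 16 physical qubits for 2 logical qubit(s).
Number of complete blocks = floor(462 / 16) = 28
Logical qubits = 28 * 2
= 56

56


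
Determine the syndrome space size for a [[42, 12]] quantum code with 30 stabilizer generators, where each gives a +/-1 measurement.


Each stabilizer generator gives a binary (+1 or -1) measurement outcome.
With 30 independent generators:
Total syndromes = 2^30
= 1073741824

1073741824


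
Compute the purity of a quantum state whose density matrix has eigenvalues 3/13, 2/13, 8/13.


tr(rho^2) = sum of eigenvalues squared
= (3/13)^2 + (2/13)^2 + (8/13)^2
= (9 + 4 + 64) / 169
= 77/169
= 0.4556

0.4556


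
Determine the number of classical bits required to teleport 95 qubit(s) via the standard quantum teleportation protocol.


Quantum teleportation requires 2 classical bits per qubit teleported.
95 qubit(s) -> 2 * 95 = 190 classical bits

190


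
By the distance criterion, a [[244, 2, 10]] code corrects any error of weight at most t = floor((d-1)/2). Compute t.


Code parameters: [[244, 2, 10]], distance d = 10.
Number of correctable errors = floor((d-1)/2)
= floor((10 - 1)/2)
= floor(9/2)
= 4

4


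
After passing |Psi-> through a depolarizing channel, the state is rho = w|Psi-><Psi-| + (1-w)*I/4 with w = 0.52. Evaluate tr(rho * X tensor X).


|Psi-> = (|01> - |10>)/sqrt(2)
For the pure Bell state, <X_A X_B> = -1 (Bell-state Pauli correlator).
The maximally-mixed part I/4 has tr(I/4 * P tensor P) = 0 for any traceless Pauli P.
So <X_A X_B>_rho = w * (-1) + (1 - w) * 0
= 0.52 * (-1)
= -0.5200

-0.5200


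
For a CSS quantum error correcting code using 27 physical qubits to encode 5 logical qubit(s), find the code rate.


Code rate R = k/n
= 5/27
= 0.1852

0.1852


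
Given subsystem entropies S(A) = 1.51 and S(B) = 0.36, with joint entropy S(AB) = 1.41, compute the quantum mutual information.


I(A:B) = S(A) + S(B) - S(AB)
= 1.51 + 0.36 - 1.41
= 0.4600

0.4600


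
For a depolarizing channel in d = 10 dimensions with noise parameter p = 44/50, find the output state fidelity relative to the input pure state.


F = (1-p) + p/d
= (1 - 0.8800) + 0.8800/10
= 0.1200 + 0.0880
= 0.2080

0.2080


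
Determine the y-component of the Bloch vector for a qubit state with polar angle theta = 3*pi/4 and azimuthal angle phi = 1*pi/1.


theta = 2.3562, phi = 3.1416
r_y = sin(theta)*sin(phi) = 0.7071 * 0.0000
r_y = 0.0000

0.0000


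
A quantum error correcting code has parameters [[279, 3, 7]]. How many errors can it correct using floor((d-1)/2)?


Code parameters: [[279, 3, 7]], distance d = 7.
Number of correctable errors = floor((d-1)/2)
= floor((7 - 1)/2)
= floor(6/2)
= 3

3


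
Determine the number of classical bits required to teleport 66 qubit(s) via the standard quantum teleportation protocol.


Quantum teleportation requires 2 classical bits per qubit teleported.
66 qubit(s) -> 2 * 66 = 132 classical bits

132


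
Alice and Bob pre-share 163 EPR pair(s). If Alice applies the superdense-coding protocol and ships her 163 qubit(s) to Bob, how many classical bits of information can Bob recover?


Superdense coding allows 2 classical bits per shared entangled pair.
163 pair(s) -> 2 * 163 = 326 classical bits

326


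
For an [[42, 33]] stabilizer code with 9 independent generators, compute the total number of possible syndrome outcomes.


Each stabilizer generator gives a binary (+1 or -1) measurement outcome.
With 9 independent generators:
Total syndromes = 2^9
= 512

512


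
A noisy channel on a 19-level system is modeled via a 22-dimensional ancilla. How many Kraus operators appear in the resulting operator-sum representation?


Tracing out the environment in an orthonormal basis {|i>_E} gives Kraus operators K_i = <i|_E U |0>_E.
Number of Kraus operators = dim(H_env) = d_env
= 22

22


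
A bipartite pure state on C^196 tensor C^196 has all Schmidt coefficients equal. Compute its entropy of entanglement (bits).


For a maximally entangled state in d x d:
S = log2(d) = log2(196)
= 7.6147

7.6147


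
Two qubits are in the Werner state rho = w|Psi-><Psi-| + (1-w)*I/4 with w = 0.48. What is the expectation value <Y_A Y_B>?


|Psi-> = (|01> - |10>)/sqrt(2)
For the pure Bell state, <Y_A Y_B> = -1 (Bell-state Pauli correlator).
The maximally-mixed part I/4 has tr(I/4 * P tensor P) = 0 for any traceless Pauli P.
So <Y_A Y_B>_rho = w * (-1) + (1 - w) * 0
= 0.48 * (-1)
= -0.4800

-0.4800


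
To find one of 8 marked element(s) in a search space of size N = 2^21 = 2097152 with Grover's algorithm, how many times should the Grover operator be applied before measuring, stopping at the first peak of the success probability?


After j Grover iterations the success probability is P(j) = sin^2((2j+1)*theta), where sin(theta) = sqrt(k/N).
N = 2^21 = 2097152, k = 8
sin(theta) = sqrt(k/N) = 0.001953125
theta = arcsin(sqrt(k/N)) = 0.001953126242 rad
P(j) reaches its first maximum when (2j+1)*theta is as close as possible to pi/2, i.e. j = round(pi/(4*theta) - 1/2).
pi/(4*theta) - 1/2 = 401.6236
(For comparison, the common estimate pi/4 * sqrt(N/k) = 402.1239; the exact maximiser is used here.)
Optimal iterations = 402

402


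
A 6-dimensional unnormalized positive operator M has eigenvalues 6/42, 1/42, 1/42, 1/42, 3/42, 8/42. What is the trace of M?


tr(M) = sum of eigenvalues
= 6/42 + 1/42 + 1/42 + 1/42 + 3/42 + 8/42
= 20/42
= 0.4762

0.4762


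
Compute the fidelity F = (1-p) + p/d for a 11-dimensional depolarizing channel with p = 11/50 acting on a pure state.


F = (1-p) + p/d
= (1 - 0.2200) + 0.2200/11
= 0.7800 + 0.0200
= 0.8000

0.8000


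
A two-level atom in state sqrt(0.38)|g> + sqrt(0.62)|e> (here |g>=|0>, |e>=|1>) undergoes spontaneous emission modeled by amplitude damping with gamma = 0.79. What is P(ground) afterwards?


For amplitude damping with parameter gamma on state sqrt(a)|0> + sqrt(b)|1>:
alpha^2 = 0.38, beta^2 = 0.62
P(|0>) = alpha^2 + gamma * beta^2
= 0.38 + 0.79 * 0.62
= 0.38 + 0.4898
= 0.8698

0.8698


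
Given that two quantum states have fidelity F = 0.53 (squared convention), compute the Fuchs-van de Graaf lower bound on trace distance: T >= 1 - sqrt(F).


Fuchs-van de Graaf (squared-fidelity convention): 1 - sqrt(F) <= T <= sqrt(1 - F).
Lower bound: T >= 1 - sqrt(F)
sqrt(F) = sqrt(0.53) = 0.7280
T >= 1 - 0.7280
T >= 0.2720

0.2720


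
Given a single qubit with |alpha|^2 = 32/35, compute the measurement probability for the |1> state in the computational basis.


|alpha|^2 = 32/35 = 0.9143
|beta|^2 = 1 - 32/35 = 3/35 = 0.0857
P(|1>) = |beta|^2 = 0.0857

0.0857


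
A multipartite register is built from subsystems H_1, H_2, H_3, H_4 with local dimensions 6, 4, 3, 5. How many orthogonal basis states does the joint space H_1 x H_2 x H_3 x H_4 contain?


dim(H_1 x H_2 x H_3 x H_4) = 6 * 4 * 3 * 5
= 24 * 3 * 5
= 72 * 5
= 360

360


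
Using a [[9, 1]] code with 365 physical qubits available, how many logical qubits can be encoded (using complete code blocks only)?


Each code block uses 9 physical qubits for 1 logical qubit(s).
Number of complete blocks = floor(365 / 9) = 40
Logical qubits = 40 * 1
= 40

40


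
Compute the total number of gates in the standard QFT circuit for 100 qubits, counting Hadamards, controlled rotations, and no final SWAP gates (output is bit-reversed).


Hadamard gates: 100
Controlled rotations: n*(n-1)/2 = 100*99/2 = 4950
SWAP gates: 0 (omitted)
Total = 100 + 4950
= 5050

5050


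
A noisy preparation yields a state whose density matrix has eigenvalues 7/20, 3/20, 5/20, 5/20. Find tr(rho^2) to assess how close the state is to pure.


tr(rho^2) = sum of eigenvalues squared
= (7/20)^2 + (3/20)^2 + (5/20)^2 + (5/20)^2
= (49 + 9 + 25 + 25) / 400
= 108/400
= 0.2700

0.2700


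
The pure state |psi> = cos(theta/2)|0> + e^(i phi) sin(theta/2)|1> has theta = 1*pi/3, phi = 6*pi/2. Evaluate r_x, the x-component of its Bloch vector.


theta = 1.0472, phi = 9.4248
r_x = sin(theta)*cos(phi) = 0.8660 * -1.0000
r_x = -0.8660

-0.8660


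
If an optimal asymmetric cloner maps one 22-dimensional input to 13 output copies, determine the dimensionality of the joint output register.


Output space = H^(tensor 13) where dim(H) = 22
dim = 22^13
= 484 (after 2 factors)
= 10648 (after 3 factors)
= 234256 (after 4 factors)
= 5153632 (after 5 factors)
= 113379904 (after 6 factors)
= 2494357888 (after 7 factors)
= 54875873536 (after 8 factors)
= 1207269217792 (after 9 factors)
= 26559922791424 (after 10 factors)
= 584318301411328 (after 11 factors)
= 12855002631049216 (after 12 factors)
= 282810057883082752 (after 13 factors)
= 282810057883082752

282810057883082752


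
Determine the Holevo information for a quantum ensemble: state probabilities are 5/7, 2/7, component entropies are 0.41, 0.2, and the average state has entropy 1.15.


chi = S(rho) - sum_i p_i * S(rho_i)
Weighted entropy = 5/7 * 0.41 + 2/7 * 0.2
= 0.3500
chi = 1.15 - 0.3500
= 0.8000

0.8000


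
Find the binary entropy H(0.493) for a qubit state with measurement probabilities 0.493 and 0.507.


S = -p*log2(p) - (1-p)*log2(1-p)
p = 0.4930, 1-p = 0.5070
= -0.4930 * log2(0.4930) - 0.5070 * log2(0.5070)
= -(-0.5030) - (-0.4968)
= 0.9999

0.9999


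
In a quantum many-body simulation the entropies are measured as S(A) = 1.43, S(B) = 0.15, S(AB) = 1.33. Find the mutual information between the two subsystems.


I(A:B) = S(A) + S(B) - S(AB)
= 1.43 + 0.15 - 1.33
= 0.2500

0.2500


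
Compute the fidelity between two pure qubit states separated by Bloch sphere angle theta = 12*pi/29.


For states separated by angle theta on Bloch sphere:
F = cos^2(theta/2)
theta = 12*pi/29 = 1.3000
theta/2 = 0.6500
cos(theta/2) = 0.7961
F = 0.6338

0.6338


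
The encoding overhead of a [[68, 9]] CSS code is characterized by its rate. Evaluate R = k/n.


Code rate R = k/n
= 9/68
= 0.1324

0.1324


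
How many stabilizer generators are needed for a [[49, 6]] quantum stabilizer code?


For an [[n,k]] stabilizer code:
Number of stabilizer generators = n - k
= 49 - 6
= 43

43


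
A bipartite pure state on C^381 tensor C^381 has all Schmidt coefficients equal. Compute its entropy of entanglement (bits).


For a maximally entangled state in d x d:
S = log2(d) = log2(381)
= 8.5736

8.5736


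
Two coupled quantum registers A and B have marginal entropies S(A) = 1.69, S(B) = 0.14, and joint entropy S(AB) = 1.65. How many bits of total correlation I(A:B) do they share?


I(A:B) = S(A) + S(B) - S(AB)
= 1.69 + 0.14 - 1.65
= 0.1800

0.1800


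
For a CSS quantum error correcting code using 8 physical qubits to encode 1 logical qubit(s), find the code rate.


Code rate R = k/n
= 1/8
= 0.1250

0.1250


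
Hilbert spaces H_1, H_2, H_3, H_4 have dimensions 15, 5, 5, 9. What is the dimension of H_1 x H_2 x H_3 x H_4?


dim(H_1 x H_2 x H_3 x H_4) = 15 * 5 * 5 * 9
= 75 * 5 * 9
= 375 * 9
= 3375

3375


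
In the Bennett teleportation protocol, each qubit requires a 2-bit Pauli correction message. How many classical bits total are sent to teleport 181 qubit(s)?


Quantum teleportation requires 2 classical bits per qubit teleported.
181 qubit(s) -> 2 * 181 = 362 classical bits

362


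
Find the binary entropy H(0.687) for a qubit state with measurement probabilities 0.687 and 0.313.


S = -p*log2(p) - (1-p)*log2(1-p)
p = 0.6870, 1-p = 0.3130
= -0.6870 * log2(0.6870) - 0.3130 * log2(0.3130)
= -(-0.3721) - (-0.5245)
= 0.8966

0.8966


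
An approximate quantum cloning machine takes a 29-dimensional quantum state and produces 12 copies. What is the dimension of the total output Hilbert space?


Output space = H^(tensor 12) where dim(H) = 29
dim = 29^12
= 841 (after 2 factors)
= 24389 (after 3 factors)
= 707281 (after 4 factors)
= 20511149 (after 5 factors)
= 594823321 (after 6 factors)
= 17249876309 (after 7 factors)
= 500246412961 (after 8 factors)
= 14507145975869 (after 9 factors)
= 420707233300201 (after 10 factors)
= 12200509765705829 (after 11 factors)
= 353814783205469041 (after 12 factors)
= 353814783205469041

353814783205469041
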